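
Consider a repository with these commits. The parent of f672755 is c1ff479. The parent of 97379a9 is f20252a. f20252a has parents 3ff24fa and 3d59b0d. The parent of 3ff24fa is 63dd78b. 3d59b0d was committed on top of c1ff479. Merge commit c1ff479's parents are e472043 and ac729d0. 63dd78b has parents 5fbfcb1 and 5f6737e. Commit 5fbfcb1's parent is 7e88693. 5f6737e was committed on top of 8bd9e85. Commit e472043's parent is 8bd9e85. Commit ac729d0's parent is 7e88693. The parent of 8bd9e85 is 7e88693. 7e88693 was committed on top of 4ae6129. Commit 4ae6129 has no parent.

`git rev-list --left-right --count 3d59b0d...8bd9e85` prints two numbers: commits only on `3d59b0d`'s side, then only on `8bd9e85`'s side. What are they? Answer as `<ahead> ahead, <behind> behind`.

4 ahead, 0 behind

Reachable from 3d59b0d: {3d59b0d, 4ae6129, 7e88693, 8bd9e85, ac729d0, c1ff479, e472043}.
Reachable from 8bd9e85: {4ae6129, 7e88693, 8bd9e85}.
Only in 3d59b0d's history (ahead): {3d59b0d, ac729d0, c1ff479, e472043} — 4.
Only in 8bd9e85's history (behind): {} — 0.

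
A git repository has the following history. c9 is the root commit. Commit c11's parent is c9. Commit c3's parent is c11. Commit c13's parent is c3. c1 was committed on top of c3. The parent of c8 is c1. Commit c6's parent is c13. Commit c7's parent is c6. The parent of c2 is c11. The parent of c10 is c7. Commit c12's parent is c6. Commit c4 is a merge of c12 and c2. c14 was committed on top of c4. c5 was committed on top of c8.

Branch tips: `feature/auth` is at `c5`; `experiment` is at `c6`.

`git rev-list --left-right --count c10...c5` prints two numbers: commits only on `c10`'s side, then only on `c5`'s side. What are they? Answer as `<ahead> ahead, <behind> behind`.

Reachable from c10: {c10, c11, c13, c3, c6, c7, c9}.
Reachable from c5: {c1, c11, c3, c5, c8, c9}.
Only in c10's history (ahead): {c10, c13, c6, c7} — 4.
Only in c5's history (behind): {c1, c5, c8} — 3.

4 ahead, 3 behind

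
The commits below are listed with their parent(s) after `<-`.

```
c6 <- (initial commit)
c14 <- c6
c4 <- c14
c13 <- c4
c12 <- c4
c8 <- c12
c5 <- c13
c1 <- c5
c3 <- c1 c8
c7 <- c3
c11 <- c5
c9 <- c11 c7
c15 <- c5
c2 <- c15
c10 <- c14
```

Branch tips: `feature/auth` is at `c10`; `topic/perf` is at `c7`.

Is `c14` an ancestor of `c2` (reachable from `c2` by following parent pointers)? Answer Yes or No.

Ancestors of c2 (commits reachable by following parents): {c13, c14, c15, c2, c4, c5, c6}.
c14 is in that set, so it is an ancestor of c2.

Yes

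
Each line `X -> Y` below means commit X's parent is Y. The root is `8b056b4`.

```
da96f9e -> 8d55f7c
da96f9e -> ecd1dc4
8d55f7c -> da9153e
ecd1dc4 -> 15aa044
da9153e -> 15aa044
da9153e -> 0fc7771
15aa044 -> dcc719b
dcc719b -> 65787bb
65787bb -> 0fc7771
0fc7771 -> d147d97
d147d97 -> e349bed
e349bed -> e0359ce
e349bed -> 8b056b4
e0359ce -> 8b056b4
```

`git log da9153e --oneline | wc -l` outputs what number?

9

Walking parent pointers from da9153e: reachable set = {0fc7771, 15aa044, 65787bb, 8b056b4, d147d97, da9153e, dcc719b, e0359ce, e349bed}.
That is 9 commits.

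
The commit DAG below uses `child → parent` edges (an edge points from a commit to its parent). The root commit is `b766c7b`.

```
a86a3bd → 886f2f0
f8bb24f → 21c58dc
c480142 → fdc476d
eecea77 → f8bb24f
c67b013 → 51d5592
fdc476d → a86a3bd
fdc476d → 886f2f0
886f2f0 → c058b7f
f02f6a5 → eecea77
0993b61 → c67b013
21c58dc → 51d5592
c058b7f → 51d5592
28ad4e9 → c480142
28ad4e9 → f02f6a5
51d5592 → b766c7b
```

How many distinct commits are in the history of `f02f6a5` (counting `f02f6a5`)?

6

Walking parent pointers from f02f6a5: reachable set = {21c58dc, 51d5592, b766c7b, eecea77, f02f6a5, f8bb24f}.
That is 6 commits.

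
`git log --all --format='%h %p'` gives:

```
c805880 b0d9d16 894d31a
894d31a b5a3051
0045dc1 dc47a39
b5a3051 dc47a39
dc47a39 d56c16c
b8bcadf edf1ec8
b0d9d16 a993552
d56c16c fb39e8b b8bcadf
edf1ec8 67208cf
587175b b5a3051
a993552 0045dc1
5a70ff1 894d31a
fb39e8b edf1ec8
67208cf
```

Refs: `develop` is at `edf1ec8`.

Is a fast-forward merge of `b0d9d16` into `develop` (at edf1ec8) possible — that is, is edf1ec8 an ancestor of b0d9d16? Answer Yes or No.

A fast-forward from edf1ec8 to b0d9d16 is possible iff edf1ec8 is an ancestor of b0d9d16.
Ancestors of b0d9d16: {0045dc1, 67208cf, a993552, b0d9d16, b8bcadf, d56c16c, dc47a39, edf1ec8, fb39e8b}.
edf1ec8 is among them, so fast-forward is possible.

Yes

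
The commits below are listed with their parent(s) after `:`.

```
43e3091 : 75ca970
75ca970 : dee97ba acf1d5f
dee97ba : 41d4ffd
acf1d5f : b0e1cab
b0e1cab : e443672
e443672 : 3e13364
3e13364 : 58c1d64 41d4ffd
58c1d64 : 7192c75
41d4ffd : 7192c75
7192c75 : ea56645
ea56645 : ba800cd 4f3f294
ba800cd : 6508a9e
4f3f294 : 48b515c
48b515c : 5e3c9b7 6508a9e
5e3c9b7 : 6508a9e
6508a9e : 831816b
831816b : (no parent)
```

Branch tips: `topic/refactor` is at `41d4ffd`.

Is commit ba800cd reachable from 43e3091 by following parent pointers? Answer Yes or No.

Yes

Ancestors of 43e3091 (commits reachable by following parents): {3e13364, 41d4ffd, 43e3091, 48b515c, 4f3f294, 58c1d64, 5e3c9b7, 6508a9e, 7192c75, 75ca970, 831816b, acf1d5f, b0e1cab, ba800cd, dee97ba, e443672, ea56645}.
ba800cd is in that set, so it is an ancestor of 43e3091.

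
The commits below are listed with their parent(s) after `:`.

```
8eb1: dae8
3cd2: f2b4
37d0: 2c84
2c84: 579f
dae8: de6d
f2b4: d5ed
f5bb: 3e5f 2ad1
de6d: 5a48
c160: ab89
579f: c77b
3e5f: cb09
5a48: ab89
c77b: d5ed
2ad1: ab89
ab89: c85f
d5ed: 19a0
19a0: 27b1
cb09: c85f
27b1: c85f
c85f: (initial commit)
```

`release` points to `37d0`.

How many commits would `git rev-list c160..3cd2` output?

5

Reachable from 3cd2: {19a0, 27b1, 3cd2, c85f, d5ed, f2b4}.
Reachable from c160: {ab89, c160, c85f}.
In 3cd2's history but not c160's: {19a0, 27b1, 3cd2, d5ed, f2b4} — 5 commits.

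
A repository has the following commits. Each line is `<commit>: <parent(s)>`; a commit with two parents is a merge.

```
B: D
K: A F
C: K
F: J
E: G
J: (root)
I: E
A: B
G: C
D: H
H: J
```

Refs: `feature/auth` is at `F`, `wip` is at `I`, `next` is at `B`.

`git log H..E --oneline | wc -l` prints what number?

Reachable from E: {A, B, C, D, E, F, G, H, J, K}.
Reachable from H: {H, J}.
In E's history but not H's: {A, B, C, D, E, F, G, K} — 8 commits.

8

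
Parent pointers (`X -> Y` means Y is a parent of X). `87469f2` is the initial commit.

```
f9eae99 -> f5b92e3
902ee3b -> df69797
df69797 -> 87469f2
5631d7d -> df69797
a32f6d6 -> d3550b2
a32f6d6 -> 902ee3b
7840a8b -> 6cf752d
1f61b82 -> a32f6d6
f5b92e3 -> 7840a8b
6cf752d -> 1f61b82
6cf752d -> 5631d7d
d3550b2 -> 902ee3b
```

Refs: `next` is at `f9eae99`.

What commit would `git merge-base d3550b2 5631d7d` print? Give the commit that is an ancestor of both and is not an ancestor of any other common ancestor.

df69797

Ancestors of d3550b2: {87469f2, 902ee3b, d3550b2, df69797}.
Ancestors of 5631d7d: {5631d7d, 87469f2, df69797}.
Common ancestors: {87469f2, df69797}.
Among these, df69797 is not an ancestor of any other common ancestor — it is the merge base.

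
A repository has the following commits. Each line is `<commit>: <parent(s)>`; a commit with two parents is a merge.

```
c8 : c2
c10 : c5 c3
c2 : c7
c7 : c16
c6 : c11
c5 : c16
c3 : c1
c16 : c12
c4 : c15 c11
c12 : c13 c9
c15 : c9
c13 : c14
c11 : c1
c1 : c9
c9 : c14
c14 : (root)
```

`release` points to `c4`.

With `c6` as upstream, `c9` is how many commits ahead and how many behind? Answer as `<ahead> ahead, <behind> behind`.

Reachable from c9: {c14, c9}.
Reachable from c6: {c1, c11, c14, c6, c9}.
Only in c9's history (ahead): {} — 0.
Only in c6's history (behind): {c1, c11, c6} — 3.

0 ahead, 3 behind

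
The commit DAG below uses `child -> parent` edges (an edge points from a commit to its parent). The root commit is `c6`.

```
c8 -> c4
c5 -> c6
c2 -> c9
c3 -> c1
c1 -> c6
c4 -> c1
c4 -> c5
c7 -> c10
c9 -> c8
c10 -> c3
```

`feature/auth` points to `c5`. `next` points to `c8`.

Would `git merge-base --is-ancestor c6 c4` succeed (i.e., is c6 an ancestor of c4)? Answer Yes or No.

Ancestors of c4 (commits reachable by following parents): {c1, c4, c5, c6}.
c6 is in that set, so it is an ancestor of c4.

Yes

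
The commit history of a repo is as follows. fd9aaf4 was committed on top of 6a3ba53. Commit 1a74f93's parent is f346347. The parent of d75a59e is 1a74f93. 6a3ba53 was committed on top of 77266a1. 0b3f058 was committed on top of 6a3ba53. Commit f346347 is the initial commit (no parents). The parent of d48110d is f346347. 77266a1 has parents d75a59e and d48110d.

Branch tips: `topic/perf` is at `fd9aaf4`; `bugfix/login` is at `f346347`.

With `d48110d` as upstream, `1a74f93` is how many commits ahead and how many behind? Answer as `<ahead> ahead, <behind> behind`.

1 ahead, 1 behind

Reachable from 1a74f93: {1a74f93, f346347}.
Reachable from d48110d: {d48110d, f346347}.
Only in 1a74f93's history (ahead): {1a74f93} — 1.
Only in d48110d's history (behind): {d48110d} — 1.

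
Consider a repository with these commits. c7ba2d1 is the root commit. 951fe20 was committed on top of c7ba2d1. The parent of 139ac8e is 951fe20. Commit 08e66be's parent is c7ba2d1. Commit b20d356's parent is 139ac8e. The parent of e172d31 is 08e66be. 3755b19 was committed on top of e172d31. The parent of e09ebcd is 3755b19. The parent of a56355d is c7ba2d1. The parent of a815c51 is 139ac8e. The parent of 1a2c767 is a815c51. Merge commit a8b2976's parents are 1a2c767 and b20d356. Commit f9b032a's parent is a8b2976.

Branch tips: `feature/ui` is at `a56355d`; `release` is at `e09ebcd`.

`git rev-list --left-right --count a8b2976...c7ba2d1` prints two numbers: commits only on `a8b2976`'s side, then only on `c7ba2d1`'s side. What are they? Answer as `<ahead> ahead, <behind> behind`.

6 ahead, 0 behind

Reachable from a8b2976: {139ac8e, 1a2c767, 951fe20, a815c51, a8b2976, b20d356, c7ba2d1}.
Reachable from c7ba2d1: {c7ba2d1}.
Only in a8b2976's history (ahead): {139ac8e, 1a2c767, 951fe20, a815c51, a8b2976, b20d356} — 6.
Only in c7ba2d1's history (behind): {} — 0.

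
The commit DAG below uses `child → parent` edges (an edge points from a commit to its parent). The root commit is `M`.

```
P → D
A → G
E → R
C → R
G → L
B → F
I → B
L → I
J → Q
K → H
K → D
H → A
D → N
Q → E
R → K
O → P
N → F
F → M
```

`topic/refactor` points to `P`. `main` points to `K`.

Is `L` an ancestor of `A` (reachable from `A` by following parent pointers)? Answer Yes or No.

Ancestors of A (commits reachable by following parents): {A, B, F, G, I, L, M}.
L is in that set, so it is an ancestor of A.

Yes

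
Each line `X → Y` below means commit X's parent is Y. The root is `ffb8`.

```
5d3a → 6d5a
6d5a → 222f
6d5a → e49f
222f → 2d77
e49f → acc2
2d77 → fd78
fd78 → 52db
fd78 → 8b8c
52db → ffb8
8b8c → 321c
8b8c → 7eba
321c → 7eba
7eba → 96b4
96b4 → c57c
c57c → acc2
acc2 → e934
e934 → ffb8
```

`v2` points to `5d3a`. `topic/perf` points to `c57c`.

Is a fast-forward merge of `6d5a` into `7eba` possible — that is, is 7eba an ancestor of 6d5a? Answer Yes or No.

A fast-forward from 7eba to 6d5a is possible iff 7eba is an ancestor of 6d5a.
Ancestors of 6d5a: {222f, 2d77, 321c, 52db, 6d5a, 7eba, 8b8c, 96b4, acc2, c57c, e49f, e934, fd78, ffb8}.
7eba is among them, so fast-forward is possible.

Yes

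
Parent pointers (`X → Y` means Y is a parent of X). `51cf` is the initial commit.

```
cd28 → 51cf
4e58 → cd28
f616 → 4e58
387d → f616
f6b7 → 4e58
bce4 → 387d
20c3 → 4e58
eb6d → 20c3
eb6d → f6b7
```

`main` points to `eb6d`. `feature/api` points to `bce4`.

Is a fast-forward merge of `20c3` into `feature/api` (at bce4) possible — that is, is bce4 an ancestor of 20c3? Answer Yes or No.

A fast-forward from bce4 to 20c3 is possible iff bce4 is an ancestor of 20c3.
Ancestors of 20c3: {20c3, 4e58, 51cf, cd28}.
bce4 is not among them, so fast-forward is not possible.

No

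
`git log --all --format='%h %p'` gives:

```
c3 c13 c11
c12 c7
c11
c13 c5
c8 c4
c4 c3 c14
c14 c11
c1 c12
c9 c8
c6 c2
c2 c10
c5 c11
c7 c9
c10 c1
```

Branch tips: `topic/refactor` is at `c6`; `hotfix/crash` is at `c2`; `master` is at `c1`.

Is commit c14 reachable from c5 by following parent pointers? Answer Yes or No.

No

Ancestors of c5: {c11, c5}.
c14 is not in that set, so it is not an ancestor of c5.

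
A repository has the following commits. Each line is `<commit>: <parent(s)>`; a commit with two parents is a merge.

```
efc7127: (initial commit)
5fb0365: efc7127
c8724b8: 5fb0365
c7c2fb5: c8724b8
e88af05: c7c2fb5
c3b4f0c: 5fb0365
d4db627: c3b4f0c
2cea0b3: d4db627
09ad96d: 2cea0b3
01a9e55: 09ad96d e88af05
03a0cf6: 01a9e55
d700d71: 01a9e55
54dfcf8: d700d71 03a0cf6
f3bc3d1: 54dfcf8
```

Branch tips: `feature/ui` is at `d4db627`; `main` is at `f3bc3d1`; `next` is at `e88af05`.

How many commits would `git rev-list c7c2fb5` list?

Walking parent pointers from c7c2fb5: reachable set = {5fb0365, c7c2fb5, c8724b8, efc7127}.
That is 4 commits.

4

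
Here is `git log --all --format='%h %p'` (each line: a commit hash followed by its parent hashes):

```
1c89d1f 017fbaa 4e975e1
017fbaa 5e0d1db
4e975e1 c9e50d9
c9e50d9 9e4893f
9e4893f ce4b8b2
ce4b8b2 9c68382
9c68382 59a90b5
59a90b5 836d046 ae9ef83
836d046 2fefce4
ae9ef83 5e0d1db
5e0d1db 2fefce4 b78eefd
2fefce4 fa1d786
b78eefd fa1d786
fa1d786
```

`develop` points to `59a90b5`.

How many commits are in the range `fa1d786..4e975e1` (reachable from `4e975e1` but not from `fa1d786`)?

11

Reachable from 4e975e1: {2fefce4, 4e975e1, 59a90b5, 5e0d1db, 836d046, 9c68382, 9e4893f, ae9ef83, b78eefd, c9e50d9, ce4b8b2, fa1d786}.
Reachable from fa1d786: {fa1d786}.
In 4e975e1's history but not fa1d786's: {2fefce4, 4e975e1, 59a90b5, 5e0d1db, 836d046, 9c68382, 9e4893f, ae9ef83, b78eefd, c9e50d9, ce4b8b2} — 11 commits.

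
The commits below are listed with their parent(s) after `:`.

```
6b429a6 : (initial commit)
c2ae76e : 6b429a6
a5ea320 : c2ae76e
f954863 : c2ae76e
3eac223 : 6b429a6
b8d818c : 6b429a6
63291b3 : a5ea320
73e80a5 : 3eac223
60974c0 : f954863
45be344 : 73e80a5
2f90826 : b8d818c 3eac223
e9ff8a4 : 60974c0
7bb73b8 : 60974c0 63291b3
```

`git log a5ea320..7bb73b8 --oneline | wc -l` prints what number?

Reachable from 7bb73b8: {60974c0, 63291b3, 6b429a6, 7bb73b8, a5ea320, c2ae76e, f954863}.
Reachable from a5ea320: {6b429a6, a5ea320, c2ae76e}.
In 7bb73b8's history but not a5ea320's: {60974c0, 63291b3, 7bb73b8, f954863} — 4 commits.

4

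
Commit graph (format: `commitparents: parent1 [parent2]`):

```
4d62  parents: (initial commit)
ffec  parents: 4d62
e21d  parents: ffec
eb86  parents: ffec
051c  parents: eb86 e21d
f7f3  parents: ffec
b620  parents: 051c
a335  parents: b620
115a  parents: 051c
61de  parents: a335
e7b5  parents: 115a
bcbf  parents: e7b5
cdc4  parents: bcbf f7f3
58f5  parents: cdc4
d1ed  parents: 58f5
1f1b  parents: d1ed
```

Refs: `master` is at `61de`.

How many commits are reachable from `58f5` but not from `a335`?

Reachable from 58f5: {051c, 115a, 4d62, 58f5, bcbf, cdc4, e21d, e7b5, eb86, f7f3, ffec}.
Reachable from a335: {051c, 4d62, a335, b620, e21d, eb86, ffec}.
In 58f5's history but not a335's: {115a, 58f5, bcbf, cdc4, e7b5, f7f3} — 6 commits.

6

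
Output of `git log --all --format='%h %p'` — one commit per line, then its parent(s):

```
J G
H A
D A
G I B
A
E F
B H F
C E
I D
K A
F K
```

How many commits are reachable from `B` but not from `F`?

2

Reachable from B: {A, B, F, H, K}.
Reachable from F: {A, F, K}.
In B's history but not F's: {B, H} — 2 commits.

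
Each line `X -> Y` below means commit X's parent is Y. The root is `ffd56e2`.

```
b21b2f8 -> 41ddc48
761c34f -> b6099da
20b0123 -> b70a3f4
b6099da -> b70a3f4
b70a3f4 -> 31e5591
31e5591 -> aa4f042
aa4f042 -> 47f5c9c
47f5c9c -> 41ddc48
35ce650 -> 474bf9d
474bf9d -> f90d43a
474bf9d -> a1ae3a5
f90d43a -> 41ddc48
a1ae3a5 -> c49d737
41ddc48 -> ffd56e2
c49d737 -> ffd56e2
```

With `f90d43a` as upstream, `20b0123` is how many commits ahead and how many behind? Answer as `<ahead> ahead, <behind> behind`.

5 ahead, 1 behind

Reachable from 20b0123: {20b0123, 31e5591, 41ddc48, 47f5c9c, aa4f042, b70a3f4, ffd56e2}.
Reachable from f90d43a: {41ddc48, f90d43a, ffd56e2}.
Only in 20b0123's history (ahead): {20b0123, 31e5591, 47f5c9c, aa4f042, b70a3f4} — 5.
Only in f90d43a's history (behind): {f90d43a} — 1.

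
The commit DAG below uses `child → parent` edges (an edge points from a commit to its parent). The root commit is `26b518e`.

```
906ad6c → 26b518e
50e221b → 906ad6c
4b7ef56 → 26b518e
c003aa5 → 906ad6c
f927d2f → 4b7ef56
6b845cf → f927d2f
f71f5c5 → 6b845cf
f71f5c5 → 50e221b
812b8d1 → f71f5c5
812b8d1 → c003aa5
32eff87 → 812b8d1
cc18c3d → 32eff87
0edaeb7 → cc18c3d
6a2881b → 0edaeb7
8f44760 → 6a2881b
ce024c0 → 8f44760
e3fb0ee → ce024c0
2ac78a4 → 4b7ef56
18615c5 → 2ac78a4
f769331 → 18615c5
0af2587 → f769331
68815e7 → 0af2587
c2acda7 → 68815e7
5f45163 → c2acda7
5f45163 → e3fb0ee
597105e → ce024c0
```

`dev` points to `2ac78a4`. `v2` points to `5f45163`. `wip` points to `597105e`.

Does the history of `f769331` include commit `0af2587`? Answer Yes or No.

Ancestors of f769331: {18615c5, 26b518e, 2ac78a4, 4b7ef56, f769331}.
0af2587 is not in that set, so it is not an ancestor of f769331.

No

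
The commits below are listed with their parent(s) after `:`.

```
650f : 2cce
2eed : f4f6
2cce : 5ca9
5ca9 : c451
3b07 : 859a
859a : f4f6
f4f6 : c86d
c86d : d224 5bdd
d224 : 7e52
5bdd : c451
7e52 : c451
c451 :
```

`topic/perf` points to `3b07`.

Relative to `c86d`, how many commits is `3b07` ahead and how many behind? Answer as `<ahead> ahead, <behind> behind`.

3 ahead, 0 behind

Reachable from 3b07: {3b07, 5bdd, 7e52, 859a, c451, c86d, d224, f4f6}.
Reachable from c86d: {5bdd, 7e52, c451, c86d, d224}.
Only in 3b07's history (ahead): {3b07, 859a, f4f6} — 3.
Only in c86d's history (behind): {} — 0.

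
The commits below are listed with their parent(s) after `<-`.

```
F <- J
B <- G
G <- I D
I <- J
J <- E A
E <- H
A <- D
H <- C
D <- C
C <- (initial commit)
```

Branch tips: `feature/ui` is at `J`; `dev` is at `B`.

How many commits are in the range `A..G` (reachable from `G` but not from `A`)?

5

Reachable from G: {A, C, D, E, G, H, I, J}.
Reachable from A: {A, C, D}.
In G's history but not A's: {E, G, H, I, J} — 5 commits.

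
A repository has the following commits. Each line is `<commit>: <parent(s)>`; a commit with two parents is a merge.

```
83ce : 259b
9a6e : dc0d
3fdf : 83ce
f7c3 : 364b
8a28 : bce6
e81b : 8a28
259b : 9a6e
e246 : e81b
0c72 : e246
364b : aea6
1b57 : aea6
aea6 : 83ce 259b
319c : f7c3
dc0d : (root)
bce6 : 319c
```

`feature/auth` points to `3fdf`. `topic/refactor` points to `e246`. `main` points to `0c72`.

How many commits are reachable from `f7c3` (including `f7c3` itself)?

Walking parent pointers from f7c3: reachable set = {259b, 364b, 83ce, 9a6e, aea6, dc0d, f7c3}.
That is 7 commits.

7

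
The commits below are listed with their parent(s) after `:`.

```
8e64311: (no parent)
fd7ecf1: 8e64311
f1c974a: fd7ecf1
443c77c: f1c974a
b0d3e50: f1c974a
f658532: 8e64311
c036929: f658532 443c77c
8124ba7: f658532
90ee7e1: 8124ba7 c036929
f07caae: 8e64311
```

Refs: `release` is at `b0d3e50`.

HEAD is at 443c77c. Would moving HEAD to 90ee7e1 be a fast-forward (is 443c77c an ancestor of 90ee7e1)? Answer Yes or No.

Yes

A fast-forward from 443c77c to 90ee7e1 is possible iff 443c77c is an ancestor of 90ee7e1.
Ancestors of 90ee7e1: {443c77c, 8124ba7, 8e64311, 90ee7e1, c036929, f1c974a, f658532, fd7ecf1}.
443c77c is among them, so fast-forward is possible.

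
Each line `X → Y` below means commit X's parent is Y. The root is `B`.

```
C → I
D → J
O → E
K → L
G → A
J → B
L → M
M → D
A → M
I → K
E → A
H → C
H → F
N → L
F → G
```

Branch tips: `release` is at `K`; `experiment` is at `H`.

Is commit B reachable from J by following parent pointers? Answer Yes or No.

Yes

Ancestors of J (commits reachable by following parents): {B, J}.
B is in that set, so it is an ancestor of J.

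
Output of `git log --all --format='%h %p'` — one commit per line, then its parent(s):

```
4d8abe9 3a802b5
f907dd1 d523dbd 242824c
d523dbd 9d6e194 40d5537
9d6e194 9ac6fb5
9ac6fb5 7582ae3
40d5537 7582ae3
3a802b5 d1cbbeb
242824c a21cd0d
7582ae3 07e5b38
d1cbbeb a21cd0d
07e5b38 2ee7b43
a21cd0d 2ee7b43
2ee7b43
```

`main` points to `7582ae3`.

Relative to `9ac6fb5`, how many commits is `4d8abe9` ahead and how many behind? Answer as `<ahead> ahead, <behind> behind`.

4 ahead, 3 behind

Reachable from 4d8abe9: {2ee7b43, 3a802b5, 4d8abe9, a21cd0d, d1cbbeb}.
Reachable from 9ac6fb5: {07e5b38, 2ee7b43, 7582ae3, 9ac6fb5}.
Only in 4d8abe9's history (ahead): {3a802b5, 4d8abe9, a21cd0d, d1cbbeb} — 4.
Only in 9ac6fb5's history (behind): {07e5b38, 7582ae3, 9ac6fb5} — 3.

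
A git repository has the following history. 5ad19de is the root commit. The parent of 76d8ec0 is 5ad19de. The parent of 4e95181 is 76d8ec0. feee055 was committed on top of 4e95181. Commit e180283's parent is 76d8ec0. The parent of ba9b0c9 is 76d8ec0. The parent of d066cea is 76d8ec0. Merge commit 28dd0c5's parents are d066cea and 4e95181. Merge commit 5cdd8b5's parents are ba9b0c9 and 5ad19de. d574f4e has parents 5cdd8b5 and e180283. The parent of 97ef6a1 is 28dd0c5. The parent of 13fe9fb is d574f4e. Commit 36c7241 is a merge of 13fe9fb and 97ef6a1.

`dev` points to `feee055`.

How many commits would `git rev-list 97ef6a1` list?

Walking parent pointers from 97ef6a1: reachable set = {28dd0c5, 4e95181, 5ad19de, 76d8ec0, 97ef6a1, d066cea}.
That is 6 commits.

6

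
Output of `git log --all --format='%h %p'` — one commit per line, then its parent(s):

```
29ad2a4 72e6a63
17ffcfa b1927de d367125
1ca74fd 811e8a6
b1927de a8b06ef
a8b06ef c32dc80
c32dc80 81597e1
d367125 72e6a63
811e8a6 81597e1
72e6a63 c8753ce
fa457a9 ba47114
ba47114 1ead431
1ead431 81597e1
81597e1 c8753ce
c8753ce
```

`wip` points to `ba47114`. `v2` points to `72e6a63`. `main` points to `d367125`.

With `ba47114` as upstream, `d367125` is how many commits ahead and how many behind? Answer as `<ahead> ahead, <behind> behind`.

2 ahead, 3 behind

Reachable from d367125: {72e6a63, c8753ce, d367125}.
Reachable from ba47114: {1ead431, 81597e1, ba47114, c8753ce}.
Only in d367125's history (ahead): {72e6a63, d367125} — 2.
Only in ba47114's history (behind): {1ead431, 81597e1, ba47114} — 3.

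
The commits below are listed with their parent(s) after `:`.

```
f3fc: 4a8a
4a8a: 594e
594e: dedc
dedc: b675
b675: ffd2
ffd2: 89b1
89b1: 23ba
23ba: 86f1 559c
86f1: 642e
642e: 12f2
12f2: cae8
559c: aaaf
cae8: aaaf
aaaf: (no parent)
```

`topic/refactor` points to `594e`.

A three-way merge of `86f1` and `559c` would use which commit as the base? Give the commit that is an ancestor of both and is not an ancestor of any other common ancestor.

aaaf

Ancestors of 86f1: {12f2, 642e, 86f1, aaaf, cae8}.
Ancestors of 559c: {559c, aaaf}.
Common ancestors: {aaaf}.
The only common ancestor is aaaf, so it is the merge base.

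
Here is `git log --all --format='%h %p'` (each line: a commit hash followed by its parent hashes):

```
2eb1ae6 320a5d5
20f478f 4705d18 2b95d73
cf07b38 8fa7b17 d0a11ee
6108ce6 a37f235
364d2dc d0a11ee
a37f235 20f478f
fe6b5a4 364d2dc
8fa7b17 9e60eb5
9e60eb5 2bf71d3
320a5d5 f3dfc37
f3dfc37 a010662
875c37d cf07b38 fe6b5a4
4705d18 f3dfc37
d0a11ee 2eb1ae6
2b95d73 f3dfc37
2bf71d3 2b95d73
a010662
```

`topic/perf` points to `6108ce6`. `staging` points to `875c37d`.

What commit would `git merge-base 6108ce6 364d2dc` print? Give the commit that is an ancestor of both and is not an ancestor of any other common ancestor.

f3dfc37

Ancestors of 6108ce6: {20f478f, 2b95d73, 4705d18, 6108ce6, a010662, a37f235, f3dfc37}.
Ancestors of 364d2dc: {2eb1ae6, 320a5d5, 364d2dc, a010662, d0a11ee, f3dfc37}.
Common ancestors: {a010662, f3dfc37}.
Among these, f3dfc37 is not an ancestor of any other common ancestor — it is the merge base.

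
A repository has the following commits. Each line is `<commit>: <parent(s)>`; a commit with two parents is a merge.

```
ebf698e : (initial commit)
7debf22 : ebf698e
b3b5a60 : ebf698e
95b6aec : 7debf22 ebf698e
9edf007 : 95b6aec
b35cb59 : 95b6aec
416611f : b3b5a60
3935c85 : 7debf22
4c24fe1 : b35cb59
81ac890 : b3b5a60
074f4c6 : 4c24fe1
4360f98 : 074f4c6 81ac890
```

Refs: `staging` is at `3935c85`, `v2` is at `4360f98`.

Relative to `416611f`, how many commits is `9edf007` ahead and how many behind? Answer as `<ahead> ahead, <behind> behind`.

Reachable from 9edf007: {7debf22, 95b6aec, 9edf007, ebf698e}.
Reachable from 416611f: {416611f, b3b5a60, ebf698e}.
Only in 9edf007's history (ahead): {7debf22, 95b6aec, 9edf007} — 3.
Only in 416611f's history (behind): {416611f, b3b5a60} — 2.

3 ahead, 2 behind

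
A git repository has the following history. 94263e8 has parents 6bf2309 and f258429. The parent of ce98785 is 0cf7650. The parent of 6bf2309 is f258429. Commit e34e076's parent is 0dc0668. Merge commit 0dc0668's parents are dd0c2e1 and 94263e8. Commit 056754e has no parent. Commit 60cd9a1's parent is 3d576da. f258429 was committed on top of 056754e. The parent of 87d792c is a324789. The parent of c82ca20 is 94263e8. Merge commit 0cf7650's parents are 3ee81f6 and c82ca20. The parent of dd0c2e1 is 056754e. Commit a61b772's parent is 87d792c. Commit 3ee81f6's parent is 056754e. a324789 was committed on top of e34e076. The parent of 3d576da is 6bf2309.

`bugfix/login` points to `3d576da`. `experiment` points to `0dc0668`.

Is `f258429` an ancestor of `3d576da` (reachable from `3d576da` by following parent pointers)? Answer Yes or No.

Yes

Ancestors of 3d576da (commits reachable by following parents): {056754e, 3d576da, 6bf2309, f258429}.
f258429 is in that set, so it is an ancestor of 3d576da.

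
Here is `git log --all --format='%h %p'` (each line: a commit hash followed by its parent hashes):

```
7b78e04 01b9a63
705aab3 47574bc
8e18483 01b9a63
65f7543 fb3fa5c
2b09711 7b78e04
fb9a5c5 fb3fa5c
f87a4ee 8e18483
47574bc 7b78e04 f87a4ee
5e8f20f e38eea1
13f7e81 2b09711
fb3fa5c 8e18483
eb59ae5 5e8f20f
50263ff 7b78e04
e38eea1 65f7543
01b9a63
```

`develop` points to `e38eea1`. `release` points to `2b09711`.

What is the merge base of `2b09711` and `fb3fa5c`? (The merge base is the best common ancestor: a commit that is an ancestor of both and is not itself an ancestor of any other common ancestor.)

01b9a63

Ancestors of 2b09711: {01b9a63, 2b09711, 7b78e04}.
Ancestors of fb3fa5c: {01b9a63, 8e18483, fb3fa5c}.
Common ancestors: {01b9a63}.
The only common ancestor is 01b9a63, so it is the merge base.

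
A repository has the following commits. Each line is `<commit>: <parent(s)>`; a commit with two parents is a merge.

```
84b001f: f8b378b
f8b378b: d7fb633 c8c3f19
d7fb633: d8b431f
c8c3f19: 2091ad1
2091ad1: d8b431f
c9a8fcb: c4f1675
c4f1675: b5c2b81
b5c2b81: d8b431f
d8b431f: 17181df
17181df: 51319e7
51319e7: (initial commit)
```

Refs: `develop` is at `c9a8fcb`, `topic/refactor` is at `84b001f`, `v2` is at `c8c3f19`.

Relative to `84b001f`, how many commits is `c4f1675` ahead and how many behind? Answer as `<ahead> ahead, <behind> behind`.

2 ahead, 5 behind

Reachable from c4f1675: {17181df, 51319e7, b5c2b81, c4f1675, d8b431f}.
Reachable from 84b001f: {17181df, 2091ad1, 51319e7, 84b001f, c8c3f19, d7fb633, d8b431f, f8b378b}.
Only in c4f1675's history (ahead): {b5c2b81, c4f1675} — 2.
Only in 84b001f's history (behind): {2091ad1, 84b001f, c8c3f19, d7fb633, f8b378b} — 5.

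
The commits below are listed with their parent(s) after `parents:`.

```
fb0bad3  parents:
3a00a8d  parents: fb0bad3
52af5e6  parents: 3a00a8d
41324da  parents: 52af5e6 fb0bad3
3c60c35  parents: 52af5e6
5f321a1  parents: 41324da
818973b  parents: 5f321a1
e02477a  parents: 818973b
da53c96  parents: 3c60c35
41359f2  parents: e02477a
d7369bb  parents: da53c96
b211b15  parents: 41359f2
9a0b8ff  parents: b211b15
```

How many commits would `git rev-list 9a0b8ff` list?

10

Walking parent pointers from 9a0b8ff: reachable set = {3a00a8d, 41324da, 41359f2, 52af5e6, 5f321a1, 818973b, 9a0b8ff, b211b15, e02477a, fb0bad3}.
That is 10 commits.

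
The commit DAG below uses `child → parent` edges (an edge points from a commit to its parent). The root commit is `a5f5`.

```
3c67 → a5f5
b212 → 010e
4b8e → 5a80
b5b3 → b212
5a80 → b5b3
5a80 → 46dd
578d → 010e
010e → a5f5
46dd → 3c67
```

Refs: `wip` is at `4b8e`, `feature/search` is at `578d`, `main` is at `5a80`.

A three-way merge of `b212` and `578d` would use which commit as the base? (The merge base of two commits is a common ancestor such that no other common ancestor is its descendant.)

010e

Ancestors of b212: {010e, a5f5, b212}.
Ancestors of 578d: {010e, 578d, a5f5}.
Common ancestors: {010e, a5f5}.
Among these, 010e is not an ancestor of any other common ancestor — it is the merge base.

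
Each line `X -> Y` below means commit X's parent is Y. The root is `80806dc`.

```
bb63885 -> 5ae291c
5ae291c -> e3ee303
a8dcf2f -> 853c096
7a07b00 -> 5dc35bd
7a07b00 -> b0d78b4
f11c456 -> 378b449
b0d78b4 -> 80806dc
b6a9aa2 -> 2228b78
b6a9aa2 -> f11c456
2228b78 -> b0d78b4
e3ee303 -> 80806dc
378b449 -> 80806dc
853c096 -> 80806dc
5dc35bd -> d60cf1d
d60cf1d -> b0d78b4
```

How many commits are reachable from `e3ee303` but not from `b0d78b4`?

Reachable from e3ee303: {80806dc, e3ee303}.
Reachable from b0d78b4: {80806dc, b0d78b4}.
In e3ee303's history but not b0d78b4's: {e3ee303} — 1 commit.

1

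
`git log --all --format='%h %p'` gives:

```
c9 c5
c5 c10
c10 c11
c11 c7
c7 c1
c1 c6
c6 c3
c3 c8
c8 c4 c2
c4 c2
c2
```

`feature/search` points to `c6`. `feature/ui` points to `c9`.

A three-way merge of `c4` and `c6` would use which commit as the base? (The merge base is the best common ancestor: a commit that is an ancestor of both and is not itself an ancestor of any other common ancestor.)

Ancestors of c4: {c2, c4}.
Ancestors of c6: {c2, c3, c4, c6, c8}.
Common ancestors: {c2, c4}.
Among these, c4 is not an ancestor of any other common ancestor — it is the merge base.

c4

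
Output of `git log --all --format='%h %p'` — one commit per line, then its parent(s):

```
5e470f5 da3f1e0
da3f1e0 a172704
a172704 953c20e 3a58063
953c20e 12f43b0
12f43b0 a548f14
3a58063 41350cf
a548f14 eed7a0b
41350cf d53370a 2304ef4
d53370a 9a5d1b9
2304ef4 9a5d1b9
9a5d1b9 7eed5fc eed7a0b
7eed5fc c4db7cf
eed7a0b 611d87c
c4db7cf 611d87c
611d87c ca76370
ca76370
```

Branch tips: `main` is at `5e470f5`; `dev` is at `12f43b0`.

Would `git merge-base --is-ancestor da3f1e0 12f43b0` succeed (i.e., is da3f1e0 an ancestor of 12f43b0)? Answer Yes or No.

Ancestors of 12f43b0: {12f43b0, 611d87c, a548f14, ca76370, eed7a0b}.
da3f1e0 is not in that set, so it is not an ancestor of 12f43b0.

No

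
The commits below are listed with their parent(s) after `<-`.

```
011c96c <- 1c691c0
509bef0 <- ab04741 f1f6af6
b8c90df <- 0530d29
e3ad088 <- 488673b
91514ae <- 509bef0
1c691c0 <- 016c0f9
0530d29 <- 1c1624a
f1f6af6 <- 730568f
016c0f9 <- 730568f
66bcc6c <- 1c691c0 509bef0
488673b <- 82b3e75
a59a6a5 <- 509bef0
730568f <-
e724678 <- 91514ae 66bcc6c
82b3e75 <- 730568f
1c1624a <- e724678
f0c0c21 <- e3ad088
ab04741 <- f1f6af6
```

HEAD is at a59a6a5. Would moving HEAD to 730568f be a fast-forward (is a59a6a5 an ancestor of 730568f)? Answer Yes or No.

A fast-forward from a59a6a5 to 730568f is possible iff a59a6a5 is an ancestor of 730568f.
Ancestors of 730568f: {730568f}.
a59a6a5 is not among them, so fast-forward is not possible.

No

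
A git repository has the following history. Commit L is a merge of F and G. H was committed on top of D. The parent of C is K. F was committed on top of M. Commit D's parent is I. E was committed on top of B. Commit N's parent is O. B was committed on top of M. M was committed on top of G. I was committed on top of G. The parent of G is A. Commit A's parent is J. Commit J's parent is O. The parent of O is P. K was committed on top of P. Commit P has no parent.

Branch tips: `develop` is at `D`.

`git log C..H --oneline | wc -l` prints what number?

7

Reachable from H: {A, D, G, H, I, J, O, P}.
Reachable from C: {C, K, P}.
In H's history but not C's: {A, D, G, H, I, J, O} — 7 commits.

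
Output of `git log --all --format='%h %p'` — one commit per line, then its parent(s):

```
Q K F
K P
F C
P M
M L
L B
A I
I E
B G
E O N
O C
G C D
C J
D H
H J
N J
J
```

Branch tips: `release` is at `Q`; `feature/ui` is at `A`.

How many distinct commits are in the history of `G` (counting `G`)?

Walking parent pointers from G: reachable set = {C, D, G, H, J}.
That is 5 commits.

5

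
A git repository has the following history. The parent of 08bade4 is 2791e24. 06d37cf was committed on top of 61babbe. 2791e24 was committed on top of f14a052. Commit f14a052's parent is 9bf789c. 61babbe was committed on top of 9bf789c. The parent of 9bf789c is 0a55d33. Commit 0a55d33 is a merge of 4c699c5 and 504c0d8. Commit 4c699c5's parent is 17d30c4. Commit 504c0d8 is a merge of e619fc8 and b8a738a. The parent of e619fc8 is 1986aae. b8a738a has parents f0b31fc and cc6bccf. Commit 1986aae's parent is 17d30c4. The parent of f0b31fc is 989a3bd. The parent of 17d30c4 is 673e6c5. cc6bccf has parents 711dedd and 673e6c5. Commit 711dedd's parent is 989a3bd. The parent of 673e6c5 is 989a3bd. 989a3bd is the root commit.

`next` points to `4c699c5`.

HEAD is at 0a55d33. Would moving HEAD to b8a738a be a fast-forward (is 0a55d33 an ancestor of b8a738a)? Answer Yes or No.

No

A fast-forward from 0a55d33 to b8a738a is possible iff 0a55d33 is an ancestor of b8a738a.
Ancestors of b8a738a: {673e6c5, 711dedd, 989a3bd, b8a738a, cc6bccf, f0b31fc}.
0a55d33 is not among them, so fast-forward is not possible.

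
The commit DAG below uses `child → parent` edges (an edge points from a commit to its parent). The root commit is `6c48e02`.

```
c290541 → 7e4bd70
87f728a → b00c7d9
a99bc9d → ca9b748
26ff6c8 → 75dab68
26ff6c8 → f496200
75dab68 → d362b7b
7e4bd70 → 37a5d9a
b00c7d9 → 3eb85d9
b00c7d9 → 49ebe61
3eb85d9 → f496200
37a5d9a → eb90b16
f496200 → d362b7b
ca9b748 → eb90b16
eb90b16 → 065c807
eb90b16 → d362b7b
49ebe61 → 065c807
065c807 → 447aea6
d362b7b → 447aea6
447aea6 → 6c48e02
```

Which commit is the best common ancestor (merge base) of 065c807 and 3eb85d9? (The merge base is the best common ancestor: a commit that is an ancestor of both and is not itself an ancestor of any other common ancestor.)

447aea6

Ancestors of 065c807: {065c807, 447aea6, 6c48e02}.
Ancestors of 3eb85d9: {3eb85d9, 447aea6, 6c48e02, d362b7b, f496200}.
Common ancestors: {447aea6, 6c48e02}.
Among these, 447aea6 is not an ancestor of any other common ancestor — it is the merge base.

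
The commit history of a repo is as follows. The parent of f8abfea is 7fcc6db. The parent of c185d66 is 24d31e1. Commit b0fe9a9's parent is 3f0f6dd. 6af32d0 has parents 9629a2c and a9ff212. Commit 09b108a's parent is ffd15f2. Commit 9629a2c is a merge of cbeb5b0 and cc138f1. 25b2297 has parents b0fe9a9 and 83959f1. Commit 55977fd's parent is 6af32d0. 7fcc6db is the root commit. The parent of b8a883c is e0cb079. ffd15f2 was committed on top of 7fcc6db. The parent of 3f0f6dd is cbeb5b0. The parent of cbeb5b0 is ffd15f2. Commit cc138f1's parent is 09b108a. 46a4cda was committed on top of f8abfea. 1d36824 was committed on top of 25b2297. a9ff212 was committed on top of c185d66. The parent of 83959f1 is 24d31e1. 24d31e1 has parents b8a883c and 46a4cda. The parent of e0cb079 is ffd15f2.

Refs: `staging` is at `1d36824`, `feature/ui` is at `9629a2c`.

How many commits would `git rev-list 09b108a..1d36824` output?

Reachable from 1d36824: {1d36824, 24d31e1, 25b2297, 3f0f6dd, 46a4cda, 7fcc6db, 83959f1, b0fe9a9, b8a883c, cbeb5b0, e0cb079, f8abfea, ffd15f2}.
Reachable from 09b108a: {09b108a, 7fcc6db, ffd15f2}.
In 1d36824's history but not 09b108a's: {1d36824, 24d31e1, 25b2297, 3f0f6dd, 46a4cda, 83959f1, b0fe9a9, b8a883c, cbeb5b0, e0cb079, f8abfea} — 11 commits.

11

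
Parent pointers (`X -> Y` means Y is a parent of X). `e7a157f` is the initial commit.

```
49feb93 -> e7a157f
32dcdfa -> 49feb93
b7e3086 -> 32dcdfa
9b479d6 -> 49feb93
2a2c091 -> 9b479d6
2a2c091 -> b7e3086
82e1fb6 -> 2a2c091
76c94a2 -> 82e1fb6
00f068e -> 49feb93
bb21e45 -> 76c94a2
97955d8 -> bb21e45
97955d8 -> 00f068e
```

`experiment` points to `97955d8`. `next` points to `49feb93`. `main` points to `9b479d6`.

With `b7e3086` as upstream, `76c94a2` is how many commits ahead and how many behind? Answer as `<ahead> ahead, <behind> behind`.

Reachable from 76c94a2: {2a2c091, 32dcdfa, 49feb93, 76c94a2, 82e1fb6, 9b479d6, b7e3086, e7a157f}.
Reachable from b7e3086: {32dcdfa, 49feb93, b7e3086, e7a157f}.
Only in 76c94a2's history (ahead): {2a2c091, 76c94a2, 82e1fb6, 9b479d6} — 4.
Only in b7e3086's history (behind): {} — 0.

4 ahead, 0 behind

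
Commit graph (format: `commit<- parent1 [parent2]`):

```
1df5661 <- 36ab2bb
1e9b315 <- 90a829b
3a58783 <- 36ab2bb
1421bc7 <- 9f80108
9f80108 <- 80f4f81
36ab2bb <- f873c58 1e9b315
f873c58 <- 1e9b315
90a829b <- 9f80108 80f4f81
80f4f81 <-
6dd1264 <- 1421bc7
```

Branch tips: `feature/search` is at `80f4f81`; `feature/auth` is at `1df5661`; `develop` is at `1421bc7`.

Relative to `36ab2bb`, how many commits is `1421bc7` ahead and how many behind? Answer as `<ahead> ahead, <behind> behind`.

1 ahead, 4 behind

Reachable from 1421bc7: {1421bc7, 80f4f81, 9f80108}.
Reachable from 36ab2bb: {1e9b315, 36ab2bb, 80f4f81, 90a829b, 9f80108, f873c58}.
Only in 1421bc7's history (ahead): {1421bc7} — 1.
Only in 36ab2bb's history (behind): {1e9b315, 36ab2bb, 90a829b, f873c58} — 4.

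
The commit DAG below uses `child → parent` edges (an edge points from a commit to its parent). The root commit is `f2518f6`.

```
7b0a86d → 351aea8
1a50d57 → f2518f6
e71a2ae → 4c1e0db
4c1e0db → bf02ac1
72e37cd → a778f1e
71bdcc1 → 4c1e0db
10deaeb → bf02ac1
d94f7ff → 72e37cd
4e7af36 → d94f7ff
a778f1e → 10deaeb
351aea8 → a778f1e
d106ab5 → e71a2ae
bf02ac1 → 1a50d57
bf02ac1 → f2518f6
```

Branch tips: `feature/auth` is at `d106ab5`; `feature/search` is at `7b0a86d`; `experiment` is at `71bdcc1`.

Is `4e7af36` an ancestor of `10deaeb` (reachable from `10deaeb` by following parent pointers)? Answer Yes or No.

No

Ancestors of 10deaeb: {10deaeb, 1a50d57, bf02ac1, f2518f6}.
4e7af36 is not in that set, so it is not an ancestor of 10deaeb.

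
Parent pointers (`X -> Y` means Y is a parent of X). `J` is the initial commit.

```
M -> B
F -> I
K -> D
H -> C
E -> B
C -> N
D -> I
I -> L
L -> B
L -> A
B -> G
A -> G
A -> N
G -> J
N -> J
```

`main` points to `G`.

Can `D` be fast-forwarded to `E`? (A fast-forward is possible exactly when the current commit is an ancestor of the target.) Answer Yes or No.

A fast-forward from D to E is possible iff D is an ancestor of E.
Ancestors of E: {B, E, G, J}.
D is not among them, so fast-forward is not possible.

No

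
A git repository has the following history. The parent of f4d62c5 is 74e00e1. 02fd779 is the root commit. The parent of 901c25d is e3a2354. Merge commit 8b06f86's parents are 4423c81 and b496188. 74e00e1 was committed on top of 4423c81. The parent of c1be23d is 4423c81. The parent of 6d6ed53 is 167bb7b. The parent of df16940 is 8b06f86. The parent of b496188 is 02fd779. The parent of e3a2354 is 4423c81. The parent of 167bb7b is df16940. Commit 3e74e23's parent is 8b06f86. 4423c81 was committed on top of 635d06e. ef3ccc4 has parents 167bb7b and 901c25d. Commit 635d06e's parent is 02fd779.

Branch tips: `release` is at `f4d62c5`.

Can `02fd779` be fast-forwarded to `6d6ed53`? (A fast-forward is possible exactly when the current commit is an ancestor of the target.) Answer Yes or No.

Yes

A fast-forward from 02fd779 to 6d6ed53 is possible iff 02fd779 is an ancestor of 6d6ed53.
Ancestors of 6d6ed53: {02fd779, 167bb7b, 4423c81, 635d06e, 6d6ed53, 8b06f86, b496188, df16940}.
02fd779 is among them, so fast-forward is possible.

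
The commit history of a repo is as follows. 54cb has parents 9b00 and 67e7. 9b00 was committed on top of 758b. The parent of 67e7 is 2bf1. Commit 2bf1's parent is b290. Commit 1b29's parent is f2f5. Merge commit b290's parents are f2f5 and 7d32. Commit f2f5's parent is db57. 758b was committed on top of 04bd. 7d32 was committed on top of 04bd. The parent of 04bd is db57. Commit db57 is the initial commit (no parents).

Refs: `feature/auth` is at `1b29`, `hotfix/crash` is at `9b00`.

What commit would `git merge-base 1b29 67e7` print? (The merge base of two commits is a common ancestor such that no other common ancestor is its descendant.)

f2f5

Ancestors of 1b29: {1b29, db57, f2f5}.
Ancestors of 67e7: {04bd, 2bf1, 67e7, 7d32, b290, db57, f2f5}.
Common ancestors: {db57, f2f5}.
Among these, f2f5 is not an ancestor of any other common ancestor — it is the merge base.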